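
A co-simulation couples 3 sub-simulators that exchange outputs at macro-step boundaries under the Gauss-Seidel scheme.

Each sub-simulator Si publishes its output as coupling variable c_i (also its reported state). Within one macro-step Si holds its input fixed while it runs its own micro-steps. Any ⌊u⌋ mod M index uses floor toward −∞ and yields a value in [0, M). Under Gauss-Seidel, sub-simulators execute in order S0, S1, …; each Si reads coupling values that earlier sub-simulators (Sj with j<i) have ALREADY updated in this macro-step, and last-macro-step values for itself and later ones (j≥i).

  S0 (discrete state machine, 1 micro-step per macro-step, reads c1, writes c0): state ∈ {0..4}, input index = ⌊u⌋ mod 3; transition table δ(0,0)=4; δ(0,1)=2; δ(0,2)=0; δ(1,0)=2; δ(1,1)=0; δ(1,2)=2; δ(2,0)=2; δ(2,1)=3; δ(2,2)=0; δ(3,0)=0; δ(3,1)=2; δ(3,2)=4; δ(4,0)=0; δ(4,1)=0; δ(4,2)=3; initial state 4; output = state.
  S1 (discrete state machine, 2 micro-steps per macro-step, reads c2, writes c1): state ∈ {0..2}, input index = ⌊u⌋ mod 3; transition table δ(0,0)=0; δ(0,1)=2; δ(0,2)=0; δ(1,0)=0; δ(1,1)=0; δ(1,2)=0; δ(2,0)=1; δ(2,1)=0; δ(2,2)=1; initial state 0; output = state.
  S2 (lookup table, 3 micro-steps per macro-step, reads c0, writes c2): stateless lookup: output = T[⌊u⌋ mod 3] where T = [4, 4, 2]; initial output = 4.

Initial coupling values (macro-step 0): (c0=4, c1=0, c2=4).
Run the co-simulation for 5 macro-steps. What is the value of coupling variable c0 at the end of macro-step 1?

c0 at macro-step 1 = 0

macro 1: S0 reads c1=0 → after 1×micro: 0; S1 reads c2=4 → after 2×micro: 0; S2 reads c0=0 → after 3×micro: 4 ⇒ (c0=0, c1=0, c2=4)
macro 2: S0 reads c1=0 → after 1×micro: 4; S1 reads c2=4 → after 2×micro: 0; S2 reads c0=4 → after 3×micro: 4 ⇒ (c0=4, c1=0, c2=4)
macro 3: S0 reads c1=0 → after 1×micro: 0; S1 reads c2=4 → after 2×micro: 0; S2 reads c0=0 → after 3×micro: 4 ⇒ (c0=0, c1=0, c2=4)
macro 4: S0 reads c1=0 → after 1×micro: 4; S1 reads c2=4 → after 2×micro: 0; S2 reads c0=4 → after 3×micro: 4 ⇒ (c0=4, c1=0, c2=4)
macro 5: S0 reads c1=0 → after 1×micro: 0; S1 reads c2=4 → after 2×micro: 0; S2 reads c0=0 → after 3×micro: 4 ⇒ (c0=0, c1=0, c2=4)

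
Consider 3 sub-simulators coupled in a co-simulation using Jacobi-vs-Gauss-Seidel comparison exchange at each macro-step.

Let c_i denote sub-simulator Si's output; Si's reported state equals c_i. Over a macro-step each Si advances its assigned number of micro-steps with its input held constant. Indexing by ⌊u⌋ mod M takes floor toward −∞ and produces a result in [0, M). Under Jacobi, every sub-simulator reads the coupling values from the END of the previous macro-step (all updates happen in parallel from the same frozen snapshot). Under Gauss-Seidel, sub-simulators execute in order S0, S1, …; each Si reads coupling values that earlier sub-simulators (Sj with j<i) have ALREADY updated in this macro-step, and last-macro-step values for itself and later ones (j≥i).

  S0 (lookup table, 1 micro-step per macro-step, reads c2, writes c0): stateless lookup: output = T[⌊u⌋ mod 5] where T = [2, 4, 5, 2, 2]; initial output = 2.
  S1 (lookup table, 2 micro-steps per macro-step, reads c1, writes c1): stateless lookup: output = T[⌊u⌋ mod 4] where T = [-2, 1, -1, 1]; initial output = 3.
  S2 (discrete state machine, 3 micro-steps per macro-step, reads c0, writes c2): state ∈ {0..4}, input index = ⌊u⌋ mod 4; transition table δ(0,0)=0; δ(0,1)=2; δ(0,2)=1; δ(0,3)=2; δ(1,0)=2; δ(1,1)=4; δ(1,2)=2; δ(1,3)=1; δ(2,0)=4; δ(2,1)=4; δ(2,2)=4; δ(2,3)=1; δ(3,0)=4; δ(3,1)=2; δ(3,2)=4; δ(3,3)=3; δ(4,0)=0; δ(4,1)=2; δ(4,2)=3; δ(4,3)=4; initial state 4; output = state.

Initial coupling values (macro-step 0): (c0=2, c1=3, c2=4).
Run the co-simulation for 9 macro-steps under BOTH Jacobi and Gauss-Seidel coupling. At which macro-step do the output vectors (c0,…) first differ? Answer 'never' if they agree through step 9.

first divergence at macro-step: never

[Jacobi] macro 1: S0 reads c2=4 → after 1×micro: 2; S1 reads c1=3 → after 2×micro: 1; S2 reads c0=2 → after 3×micro: 3 ⇒ (c0=2, c1=1, c2=3)
[Jacobi] macro 2: S0 reads c2=3 → after 1×micro: 2; S1 reads c1=1 → after 2×micro: 1; S2 reads c0=2 → after 3×micro: 4 ⇒ (c0=2, c1=1, c2=4)
[Jacobi] macro 3: S0 reads c2=4 → after 1×micro: 2; S1 reads c1=1 → after 2×micro: 1; S2 reads c0=2 → after 3×micro: 3 ⇒ (c0=2, c1=1, c2=3)
[Jacobi] macro 4: S0 reads c2=3 → after 1×micro: 2; S1 reads c1=1 → after 2×micro: 1; S2 reads c0=2 → after 3×micro: 4 ⇒ (c0=2, c1=1, c2=4)
[Jacobi] macro 5: S0 reads c2=4 → after 1×micro: 2; S1 reads c1=1 → after 2×micro: 1; S2 reads c0=2 → after 3×micro: 3 ⇒ (c0=2, c1=1, c2=3)
[Jacobi] macro 6: S0 reads c2=3 → after 1×micro: 2; S1 reads c1=1 → after 2×micro: 1; S2 reads c0=2 → after 3×micro: 4 ⇒ (c0=2, c1=1, c2=4)
[Jacobi] macro 7: S0 reads c2=4 → after 1×micro: 2; S1 reads c1=1 → after 2×micro: 1; S2 reads c0=2 → after 3×micro: 3 ⇒ (c0=2, c1=1, c2=3)
[Jacobi] macro 8: S0 reads c2=3 → after 1×micro: 2; S1 reads c1=1 → after 2×micro: 1; S2 reads c0=2 → after 3×micro: 4 ⇒ (c0=2, c1=1, c2=4)
[Jacobi] macro 9: S0 reads c2=4 → after 1×micro: 2; S1 reads c1=1 → after 2×micro: 1; S2 reads c0=2 → after 3×micro: 3 ⇒ (c0=2, c1=1, c2=3)
[Gauss-Seidel] macro 1: S0 reads c2=4 → after 1×micro: 2; S1 reads c1=3 → after 2×micro: 1; S2 reads c0=2 → after 3×micro: 3 ⇒ (c0=2, c1=1, c2=3)
[Gauss-Seidel] macro 2: S0 reads c2=3 → after 1×micro: 2; S1 reads c1=1 → after 2×micro: 1; S2 reads c0=2 → after 3×micro: 4 ⇒ (c0=2, c1=1, c2=4)
[Gauss-Seidel] macro 3: S0 reads c2=4 → after 1×micro: 2; S1 reads c1=1 → after 2×micro: 1; S2 reads c0=2 → after 3×micro: 3 ⇒ (c0=2, c1=1, c2=3)
[Gauss-Seidel] macro 4: S0 reads c2=3 → after 1×micro: 2; S1 reads c1=1 → after 2×micro: 1; S2 reads c0=2 → after 3×micro: 4 ⇒ (c0=2, c1=1, c2=4)
[Gauss-Seidel] macro 5: S0 reads c2=4 → after 1×micro: 2; S1 reads c1=1 → after 2×micro: 1; S2 reads c0=2 → after 3×micro: 3 ⇒ (c0=2, c1=1, c2=3)
[Gauss-Seidel] macro 6: S0 reads c2=3 → after 1×micro: 2; S1 reads c1=1 → after 2×micro: 1; S2 reads c0=2 → after 3×micro: 4 ⇒ (c0=2, c1=1, c2=4)
[Gauss-Seidel] macro 7: S0 reads c2=4 → after 1×micro: 2; S1 reads c1=1 → after 2×micro: 1; S2 reads c0=2 → after 3×micro: 3 ⇒ (c0=2, c1=1, c2=3)
[Gauss-Seidel] macro 8: S0 reads c2=3 → after 1×micro: 2; S1 reads c1=1 → after 2×micro: 1; S2 reads c0=2 → after 3×micro: 4 ⇒ (c0=2, c1=1, c2=4)
[Gauss-Seidel] macro 9: S0 reads c2=4 → after 1×micro: 2; S1 reads c1=1 → after 2×micro: 1; S2 reads c0=2 → after 3×micro: 3 ⇒ (c0=2, c1=1, c2=3)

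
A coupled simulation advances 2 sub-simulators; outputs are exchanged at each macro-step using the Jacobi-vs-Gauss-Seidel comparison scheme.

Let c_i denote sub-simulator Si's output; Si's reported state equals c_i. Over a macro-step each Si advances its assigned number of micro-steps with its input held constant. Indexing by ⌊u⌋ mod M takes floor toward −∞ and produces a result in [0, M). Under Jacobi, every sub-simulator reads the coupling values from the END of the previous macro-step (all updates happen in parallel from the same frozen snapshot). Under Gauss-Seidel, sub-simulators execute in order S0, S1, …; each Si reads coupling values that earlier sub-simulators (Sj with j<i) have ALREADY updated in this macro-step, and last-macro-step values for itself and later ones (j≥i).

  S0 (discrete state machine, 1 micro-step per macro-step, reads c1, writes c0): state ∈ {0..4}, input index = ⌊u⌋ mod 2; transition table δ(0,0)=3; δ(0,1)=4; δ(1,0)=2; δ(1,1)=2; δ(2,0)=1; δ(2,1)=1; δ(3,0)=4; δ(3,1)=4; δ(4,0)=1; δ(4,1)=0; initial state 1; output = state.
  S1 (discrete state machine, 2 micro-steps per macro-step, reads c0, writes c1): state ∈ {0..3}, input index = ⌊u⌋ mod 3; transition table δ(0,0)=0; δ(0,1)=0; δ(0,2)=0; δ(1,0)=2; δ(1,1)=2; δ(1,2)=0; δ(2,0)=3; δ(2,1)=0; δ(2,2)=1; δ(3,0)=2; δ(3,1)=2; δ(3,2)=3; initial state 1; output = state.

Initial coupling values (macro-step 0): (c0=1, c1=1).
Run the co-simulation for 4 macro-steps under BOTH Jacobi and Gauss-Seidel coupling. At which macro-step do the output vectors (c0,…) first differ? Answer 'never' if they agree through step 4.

first divergence at macro-step: never

[Jacobi] macro 1: S0 reads c1=1 → after 1×micro: 2; S1 reads c0=1 → after 2×micro: 0 ⇒ (c0=2, c1=0)
[Jacobi] macro 2: S0 reads c1=0 → after 1×micro: 1; S1 reads c0=2 → after 2×micro: 0 ⇒ (c0=1, c1=0)
[Jacobi] macro 3: S0 reads c1=0 → after 1×micro: 2; S1 reads c0=1 → after 2×micro: 0 ⇒ (c0=2, c1=0)
[Jacobi] macro 4: S0 reads c1=0 → after 1×micro: 1; S1 reads c0=2 → after 2×micro: 0 ⇒ (c0=1, c1=0)
[Gauss-Seidel] macro 1: S0 reads c1=1 → after 1×micro: 2; S1 reads c0=2 → after 2×micro: 0 ⇒ (c0=2, c1=0)
[Gauss-Seidel] macro 2: S0 reads c1=0 → after 1×micro: 1; S1 reads c0=1 → after 2×micro: 0 ⇒ (c0=1, c1=0)
[Gauss-Seidel] macro 3: S0 reads c1=0 → after 1×micro: 2; S1 reads c0=2 → after 2×micro: 0 ⇒ (c0=2, c1=0)
[Gauss-Seidel] macro 4: S0 reads c1=0 → after 1×micro: 1; S1 reads c0=1 → after 2×micro: 0 ⇒ (c0=1, c1=0)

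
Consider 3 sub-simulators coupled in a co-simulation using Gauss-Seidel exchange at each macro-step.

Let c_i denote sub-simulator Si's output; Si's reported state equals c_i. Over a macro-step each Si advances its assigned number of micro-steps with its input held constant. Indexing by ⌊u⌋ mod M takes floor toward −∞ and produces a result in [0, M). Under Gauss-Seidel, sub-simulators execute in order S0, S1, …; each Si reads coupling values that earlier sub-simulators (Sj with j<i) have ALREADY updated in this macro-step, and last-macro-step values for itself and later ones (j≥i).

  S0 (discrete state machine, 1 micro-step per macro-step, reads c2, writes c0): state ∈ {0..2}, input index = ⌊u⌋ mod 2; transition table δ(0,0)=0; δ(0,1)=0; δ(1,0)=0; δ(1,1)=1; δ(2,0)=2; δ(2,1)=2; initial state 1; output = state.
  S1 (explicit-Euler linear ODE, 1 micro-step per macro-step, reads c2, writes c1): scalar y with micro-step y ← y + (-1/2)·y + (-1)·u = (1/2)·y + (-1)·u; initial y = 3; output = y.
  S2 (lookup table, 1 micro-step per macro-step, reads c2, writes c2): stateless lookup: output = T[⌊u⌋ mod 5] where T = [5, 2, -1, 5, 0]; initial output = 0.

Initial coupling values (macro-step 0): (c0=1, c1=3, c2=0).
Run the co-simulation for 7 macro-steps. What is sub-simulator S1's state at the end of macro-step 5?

S1 state at macro-step 5 = -297/32

macro 1: S0 reads c2=0 → after 1×micro: 0; S1 reads c2=0 → after 1×micro: 3/2; S2 reads c2=0 → after 1×micro: 5 ⇒ (c0=0, c1=3/2, c2=5)
macro 2: S0 reads c2=5 → after 1×micro: 0; S1 reads c2=5 → after 1×micro: -17/4; S2 reads c2=5 → after 1×micro: 5 ⇒ (c0=0, c1=-17/4, c2=5)
macro 3: S0 reads c2=5 → after 1×micro: 0; S1 reads c2=5 → after 1×micro: -57/8; S2 reads c2=5 → after 1×micro: 5 ⇒ (c0=0, c1=-57/8, c2=5)
macro 4: S0 reads c2=5 → after 1×micro: 0; S1 reads c2=5 → after 1×micro: -137/16; S2 reads c2=5 → after 1×micro: 5 ⇒ (c0=0, c1=-137/16, c2=5)
macro 5: S0 reads c2=5 → after 1×micro: 0; S1 reads c2=5 → after 1×micro: -297/32; S2 reads c2=5 → after 1×micro: 5 ⇒ (c0=0, c1=-297/32, c2=5)
macro 6: S0 reads c2=5 → after 1×micro: 0; S1 reads c2=5 → after 1×micro: -617/64; S2 reads c2=5 → after 1×micro: 5 ⇒ (c0=0, c1=-617/64, c2=5)
macro 7: S0 reads c2=5 → after 1×micro: 0; S1 reads c2=5 → after 1×micro: -1257/128; S2 reads c2=5 → after 1×micro: 5 ⇒ (c0=0, c1=-1257/128, c2=5)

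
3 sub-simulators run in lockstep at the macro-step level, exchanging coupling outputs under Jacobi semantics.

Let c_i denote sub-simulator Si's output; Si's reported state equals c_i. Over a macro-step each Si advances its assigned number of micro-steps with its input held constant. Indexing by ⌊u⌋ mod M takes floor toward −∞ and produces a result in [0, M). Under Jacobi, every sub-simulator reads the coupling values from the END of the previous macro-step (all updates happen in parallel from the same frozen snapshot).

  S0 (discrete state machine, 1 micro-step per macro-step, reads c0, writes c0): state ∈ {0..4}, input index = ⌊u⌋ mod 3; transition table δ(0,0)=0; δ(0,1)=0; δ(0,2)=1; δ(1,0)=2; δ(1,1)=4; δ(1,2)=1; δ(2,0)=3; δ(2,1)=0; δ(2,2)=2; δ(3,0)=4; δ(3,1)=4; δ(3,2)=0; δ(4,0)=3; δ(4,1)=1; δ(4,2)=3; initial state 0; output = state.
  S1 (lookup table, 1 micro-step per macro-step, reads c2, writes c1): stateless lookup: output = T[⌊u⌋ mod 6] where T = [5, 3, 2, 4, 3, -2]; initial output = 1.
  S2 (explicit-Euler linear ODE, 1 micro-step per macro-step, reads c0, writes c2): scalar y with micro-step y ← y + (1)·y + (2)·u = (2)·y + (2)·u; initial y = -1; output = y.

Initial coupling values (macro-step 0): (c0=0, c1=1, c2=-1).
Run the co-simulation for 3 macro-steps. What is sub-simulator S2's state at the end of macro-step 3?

macro 1: S0 reads c0=0 → after 1×micro: 0; S1 reads c2=-1 → after 1×micro: -2; S2 reads c0=0 → after 1×micro: -2 ⇒ (c0=0, c1=-2, c2=-2)
macro 2: S0 reads c0=0 → after 1×micro: 0; S1 reads c2=-2 → after 1×micro: 3; S2 reads c0=0 → after 1×micro: -4 ⇒ (c0=0, c1=3, c2=-4)
macro 3: S0 reads c0=0 → after 1×micro: 0; S1 reads c2=-4 → after 1×micro: 2; S2 reads c0=0 → after 1×micro: -8 ⇒ (c0=0, c1=2, c2=-8)

S2 state at macro-step 3 = -8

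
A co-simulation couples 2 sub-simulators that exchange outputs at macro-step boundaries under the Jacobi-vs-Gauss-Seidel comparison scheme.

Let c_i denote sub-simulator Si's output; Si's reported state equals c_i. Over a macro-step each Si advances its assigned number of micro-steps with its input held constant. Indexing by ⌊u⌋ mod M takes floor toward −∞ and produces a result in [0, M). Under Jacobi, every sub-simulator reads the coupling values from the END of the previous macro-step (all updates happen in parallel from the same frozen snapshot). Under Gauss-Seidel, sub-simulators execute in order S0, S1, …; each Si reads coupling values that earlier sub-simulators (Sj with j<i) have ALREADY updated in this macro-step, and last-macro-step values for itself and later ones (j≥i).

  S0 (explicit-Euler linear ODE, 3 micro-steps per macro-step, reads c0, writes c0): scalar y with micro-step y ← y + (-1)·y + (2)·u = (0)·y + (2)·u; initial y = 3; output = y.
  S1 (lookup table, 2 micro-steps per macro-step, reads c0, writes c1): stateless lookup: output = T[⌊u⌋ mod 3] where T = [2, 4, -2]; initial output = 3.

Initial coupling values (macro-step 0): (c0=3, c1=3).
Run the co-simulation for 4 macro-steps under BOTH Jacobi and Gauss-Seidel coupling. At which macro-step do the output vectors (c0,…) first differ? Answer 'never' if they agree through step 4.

first divergence at macro-step: never

[Jacobi] macro 1: S0 reads c0=3 → after 3×micro: 6; S1 reads c0=3 → after 2×micro: 2 ⇒ (c0=6, c1=2)
[Jacobi] macro 2: S0 reads c0=6 → after 3×micro: 12; S1 reads c0=6 → after 2×micro: 2 ⇒ (c0=12, c1=2)
[Jacobi] macro 3: S0 reads c0=12 → after 3×micro: 24; S1 reads c0=12 → after 2×micro: 2 ⇒ (c0=24, c1=2)
[Jacobi] macro 4: S0 reads c0=24 → after 3×micro: 48; S1 reads c0=24 → after 2×micro: 2 ⇒ (c0=48, c1=2)
[Gauss-Seidel] macro 1: S0 reads c0=3 → after 3×micro: 6; S1 reads c0=6 → after 2×micro: 2 ⇒ (c0=6, c1=2)
[Gauss-Seidel] macro 2: S0 reads c0=6 → after 3×micro: 12; S1 reads c0=12 → after 2×micro: 2 ⇒ (c0=12, c1=2)
[Gauss-Seidel] macro 3: S0 reads c0=12 → after 3×micro: 24; S1 reads c0=24 → after 2×micro: 2 ⇒ (c0=24, c1=2)
[Gauss-Seidel] macro 4: S0 reads c0=24 → after 3×micro: 48; S1 reads c0=48 → after 2×micro: 2 ⇒ (c0=48, c1=2)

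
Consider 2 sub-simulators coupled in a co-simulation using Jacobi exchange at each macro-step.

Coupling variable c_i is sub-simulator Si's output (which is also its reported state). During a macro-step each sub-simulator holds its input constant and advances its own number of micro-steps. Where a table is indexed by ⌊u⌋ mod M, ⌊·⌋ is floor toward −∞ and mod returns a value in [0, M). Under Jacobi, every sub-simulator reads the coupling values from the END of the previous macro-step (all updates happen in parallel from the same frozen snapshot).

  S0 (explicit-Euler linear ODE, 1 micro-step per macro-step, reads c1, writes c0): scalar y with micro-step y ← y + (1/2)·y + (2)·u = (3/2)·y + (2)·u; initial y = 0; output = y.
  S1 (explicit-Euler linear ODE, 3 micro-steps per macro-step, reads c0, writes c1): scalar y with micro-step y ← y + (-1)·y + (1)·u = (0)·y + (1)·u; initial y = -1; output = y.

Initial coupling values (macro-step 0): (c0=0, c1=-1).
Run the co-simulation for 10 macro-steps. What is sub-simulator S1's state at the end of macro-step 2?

S1 state at macro-step 2 = -2

macro 1: S0 reads c1=-1 → after 1×micro: -2; S1 reads c0=0 → after 3×micro: 0 ⇒ (c0=-2, c1=0)
macro 2: S0 reads c1=0 → after 1×micro: -3; S1 reads c0=-2 → after 3×micro: -2 ⇒ (c0=-3, c1=-2)
macro 3: S0 reads c1=-2 → after 1×micro: -17/2; S1 reads c0=-3 → after 3×micro: -3 ⇒ (c0=-17/2, c1=-3)
macro 4: S0 reads c1=-3 → after 1×micro: -75/4; S1 reads c0=-17/2 → after 3×micro: -17/2 ⇒ (c0=-75/4, c1=-17/2)
macro 5: S0 reads c1=-17/2 → after 1×micro: -361/8; S1 reads c0=-75/4 → after 3×micro: -75/4 ⇒ (c0=-361/8, c1=-75/4)
macro 6: S0 reads c1=-75/4 → after 1×micro: -1683/16; S1 reads c0=-361/8 → after 3×micro: -361/8 ⇒ (c0=-1683/16, c1=-361/8)
macro 7: S0 reads c1=-361/8 → after 1×micro: -7937/32; S1 reads c0=-1683/16 → after 3×micro: -1683/16 ⇒ (c0=-7937/32, c1=-1683/16)
macro 8: S0 reads c1=-1683/16 → after 1×micro: -37275/64; S1 reads c0=-7937/32 → after 3×micro: -7937/32 ⇒ (c0=-37275/64, c1=-7937/32)
macro 9: S0 reads c1=-7937/32 → after 1×micro: -175321/128; S1 reads c0=-37275/64 → after 3×micro: -37275/64 ⇒ (c0=-175321/128, c1=-37275/64)
macro 10: S0 reads c1=-37275/64 → after 1×micro: -824163/256; S1 reads c0=-175321/128 → after 3×micro: -175321/128 ⇒ (c0=-824163/256, c1=-175321/128)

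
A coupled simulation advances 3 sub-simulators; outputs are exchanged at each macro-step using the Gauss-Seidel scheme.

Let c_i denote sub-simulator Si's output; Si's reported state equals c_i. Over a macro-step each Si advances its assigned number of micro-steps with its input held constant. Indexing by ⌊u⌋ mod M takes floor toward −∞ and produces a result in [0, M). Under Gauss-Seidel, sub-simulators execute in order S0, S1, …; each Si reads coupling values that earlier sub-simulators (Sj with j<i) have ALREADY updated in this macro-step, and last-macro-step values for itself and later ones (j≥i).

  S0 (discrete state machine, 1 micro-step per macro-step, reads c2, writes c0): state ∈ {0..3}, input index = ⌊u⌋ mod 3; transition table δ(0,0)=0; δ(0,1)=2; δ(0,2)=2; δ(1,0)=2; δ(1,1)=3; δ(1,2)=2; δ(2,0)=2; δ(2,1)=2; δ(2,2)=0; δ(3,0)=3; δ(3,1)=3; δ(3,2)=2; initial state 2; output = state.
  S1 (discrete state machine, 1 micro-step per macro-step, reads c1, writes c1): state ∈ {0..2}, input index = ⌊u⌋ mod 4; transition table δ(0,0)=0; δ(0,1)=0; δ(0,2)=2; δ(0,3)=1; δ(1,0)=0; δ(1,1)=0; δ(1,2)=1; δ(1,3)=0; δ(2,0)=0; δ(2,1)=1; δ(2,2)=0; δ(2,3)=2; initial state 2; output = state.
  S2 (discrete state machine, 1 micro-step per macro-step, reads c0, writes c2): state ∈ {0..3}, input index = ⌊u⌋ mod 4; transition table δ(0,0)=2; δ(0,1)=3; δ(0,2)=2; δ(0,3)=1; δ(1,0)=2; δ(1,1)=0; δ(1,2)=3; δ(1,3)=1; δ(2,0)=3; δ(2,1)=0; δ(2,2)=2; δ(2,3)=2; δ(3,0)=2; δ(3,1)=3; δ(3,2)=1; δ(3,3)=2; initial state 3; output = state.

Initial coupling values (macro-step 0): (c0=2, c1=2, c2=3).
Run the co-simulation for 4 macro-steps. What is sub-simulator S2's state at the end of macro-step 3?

macro 1: S0 reads c2=3 → after 1×micro: 2; S1 reads c1=2 → after 1×micro: 0; S2 reads c0=2 → after 1×micro: 1 ⇒ (c0=2, c1=0, c2=1)
macro 2: S0 reads c2=1 → after 1×micro: 2; S1 reads c1=0 → after 1×micro: 0; S2 reads c0=2 → after 1×micro: 3 ⇒ (c0=2, c1=0, c2=3)
macro 3: S0 reads c2=3 → after 1×micro: 2; S1 reads c1=0 → after 1×micro: 0; S2 reads c0=2 → after 1×micro: 1 ⇒ (c0=2, c1=0, c2=1)
macro 4: S0 reads c2=1 → after 1×micro: 2; S1 reads c1=0 → after 1×micro: 0; S2 reads c0=2 → after 1×micro: 3 ⇒ (c0=2, c1=0, c2=3)

S2 state at macro-step 3 = 1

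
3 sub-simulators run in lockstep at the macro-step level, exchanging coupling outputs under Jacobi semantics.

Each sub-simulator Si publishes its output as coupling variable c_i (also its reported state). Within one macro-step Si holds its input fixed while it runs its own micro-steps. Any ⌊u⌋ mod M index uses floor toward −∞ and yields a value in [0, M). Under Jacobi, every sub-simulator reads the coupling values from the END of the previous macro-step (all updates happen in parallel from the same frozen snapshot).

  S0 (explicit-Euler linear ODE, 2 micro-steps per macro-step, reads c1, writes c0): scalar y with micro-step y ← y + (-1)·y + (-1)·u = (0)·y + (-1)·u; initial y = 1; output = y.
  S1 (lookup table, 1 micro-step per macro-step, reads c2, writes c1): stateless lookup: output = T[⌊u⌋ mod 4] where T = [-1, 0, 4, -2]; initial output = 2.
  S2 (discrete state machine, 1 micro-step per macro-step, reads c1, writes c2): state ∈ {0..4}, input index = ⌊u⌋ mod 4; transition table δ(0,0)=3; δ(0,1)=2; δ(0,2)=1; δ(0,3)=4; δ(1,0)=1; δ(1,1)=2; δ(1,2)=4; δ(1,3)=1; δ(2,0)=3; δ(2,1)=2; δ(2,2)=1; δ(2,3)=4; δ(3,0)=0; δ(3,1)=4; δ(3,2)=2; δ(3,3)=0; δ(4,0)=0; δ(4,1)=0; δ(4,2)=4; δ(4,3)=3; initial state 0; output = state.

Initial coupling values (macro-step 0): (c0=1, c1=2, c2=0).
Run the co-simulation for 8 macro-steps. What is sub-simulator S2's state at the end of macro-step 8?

macro 1: S0 reads c1=2 → after 2×micro: -2; S1 reads c2=0 → after 1×micro: -1; S2 reads c1=2 → after 1×micro: 1 ⇒ (c0=-2, c1=-1, c2=1)
macro 2: S0 reads c1=-1 → after 2×micro: 1; S1 reads c2=1 → after 1×micro: 0; S2 reads c1=-1 → after 1×micro: 1 ⇒ (c0=1, c1=0, c2=1)
macro 3: S0 reads c1=0 → after 2×micro: 0; S1 reads c2=1 → after 1×micro: 0; S2 reads c1=0 → after 1×micro: 1 ⇒ (c0=0, c1=0, c2=1)
macro 4: S0 reads c1=0 → after 2×micro: 0; S1 reads c2=1 → after 1×micro: 0; S2 reads c1=0 → after 1×micro: 1 ⇒ (c0=0, c1=0, c2=1)
macro 5: S0 reads c1=0 → after 2×micro: 0; S1 reads c2=1 → after 1×micro: 0; S2 reads c1=0 → after 1×micro: 1 ⇒ (c0=0, c1=0, c2=1)
macro 6: S0 reads c1=0 → after 2×micro: 0; S1 reads c2=1 → after 1×micro: 0; S2 reads c1=0 → after 1×micro: 1 ⇒ (c0=0, c1=0, c2=1)
macro 7: S0 reads c1=0 → after 2×micro: 0; S1 reads c2=1 → after 1×micro: 0; S2 reads c1=0 → after 1×micro: 1 ⇒ (c0=0, c1=0, c2=1)
macro 8: S0 reads c1=0 → after 2×micro: 0; S1 reads c2=1 → after 1×micro: 0; S2 reads c1=0 → after 1×micro: 1 ⇒ (c0=0, c1=0, c2=1)

S2 state at macro-step 8 = 1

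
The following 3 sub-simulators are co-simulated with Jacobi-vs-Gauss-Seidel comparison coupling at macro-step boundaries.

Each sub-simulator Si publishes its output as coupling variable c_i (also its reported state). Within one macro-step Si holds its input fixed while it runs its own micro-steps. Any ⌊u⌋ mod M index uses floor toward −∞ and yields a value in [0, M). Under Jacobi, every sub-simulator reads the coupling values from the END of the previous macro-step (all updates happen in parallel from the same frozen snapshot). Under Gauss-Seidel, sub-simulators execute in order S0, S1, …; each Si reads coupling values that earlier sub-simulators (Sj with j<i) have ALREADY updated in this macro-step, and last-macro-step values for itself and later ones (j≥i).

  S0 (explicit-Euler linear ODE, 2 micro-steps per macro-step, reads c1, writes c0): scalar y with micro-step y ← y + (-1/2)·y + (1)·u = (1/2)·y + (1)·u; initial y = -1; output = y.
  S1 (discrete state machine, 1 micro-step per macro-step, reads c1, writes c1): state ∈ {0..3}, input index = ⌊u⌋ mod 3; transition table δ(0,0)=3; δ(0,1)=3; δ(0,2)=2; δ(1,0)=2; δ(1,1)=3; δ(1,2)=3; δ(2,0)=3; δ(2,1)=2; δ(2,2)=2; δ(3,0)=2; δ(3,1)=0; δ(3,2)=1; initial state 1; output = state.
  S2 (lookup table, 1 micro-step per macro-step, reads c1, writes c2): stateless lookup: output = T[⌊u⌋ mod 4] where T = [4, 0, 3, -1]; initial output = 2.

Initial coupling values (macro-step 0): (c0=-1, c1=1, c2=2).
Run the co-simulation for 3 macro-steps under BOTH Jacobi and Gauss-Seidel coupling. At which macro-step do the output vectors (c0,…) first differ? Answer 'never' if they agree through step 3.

first divergence at macro-step: 1

[Jacobi] macro 1: S0 reads c1=1 → after 2×micro: 5/4; S1 reads c1=1 → after 1×micro: 3; S2 reads c1=1 → after 1×micro: 0 ⇒ (c0=5/4, c1=3, c2=0)
[Jacobi] macro 2: S0 reads c1=3 → after 2×micro: 77/16; S1 reads c1=3 → after 1×micro: 2; S2 reads c1=3 → after 1×micro: -1 ⇒ (c0=77/16, c1=2, c2=-1)
[Jacobi] macro 3: S0 reads c1=2 → after 2×micro: 269/64; S1 reads c1=2 → after 1×micro: 2; S2 reads c1=2 → after 1×micro: 3 ⇒ (c0=269/64, c1=2, c2=3)
[Gauss-Seidel] macro 1: S0 reads c1=1 → after 2×micro: 5/4; S1 reads c1=1 → after 1×micro: 3; S2 reads c1=3 → after 1×micro: -1 ⇒ (c0=5/4, c1=3, c2=-1)
[Gauss-Seidel] macro 2: S0 reads c1=3 → after 2×micro: 77/16; S1 reads c1=3 → after 1×micro: 2; S2 reads c1=2 → after 1×micro: 3 ⇒ (c0=77/16, c1=2, c2=3)
[Gauss-Seidel] macro 3: S0 reads c1=2 → after 2×micro: 269/64; S1 reads c1=2 → after 1×micro: 2; S2 reads c1=2 → after 1×micro: 3 ⇒ (c0=269/64, c1=2, c2=3)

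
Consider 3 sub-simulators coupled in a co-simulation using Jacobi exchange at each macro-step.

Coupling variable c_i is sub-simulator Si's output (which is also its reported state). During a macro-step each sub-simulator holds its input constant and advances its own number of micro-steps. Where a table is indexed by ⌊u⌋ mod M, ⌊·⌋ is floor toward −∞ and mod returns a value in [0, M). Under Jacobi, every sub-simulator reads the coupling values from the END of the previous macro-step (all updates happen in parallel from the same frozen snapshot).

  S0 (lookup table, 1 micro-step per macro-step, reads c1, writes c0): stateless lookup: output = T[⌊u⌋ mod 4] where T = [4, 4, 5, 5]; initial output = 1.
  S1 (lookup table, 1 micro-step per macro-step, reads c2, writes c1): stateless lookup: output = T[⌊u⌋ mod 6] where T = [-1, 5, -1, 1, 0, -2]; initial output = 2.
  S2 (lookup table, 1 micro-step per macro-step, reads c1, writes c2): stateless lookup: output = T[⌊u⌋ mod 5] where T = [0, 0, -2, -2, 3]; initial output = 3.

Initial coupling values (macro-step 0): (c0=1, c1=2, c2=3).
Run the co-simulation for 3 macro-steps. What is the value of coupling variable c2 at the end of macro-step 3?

macro 1: S0 reads c1=2 → after 1×micro: 5; S1 reads c2=3 → after 1×micro: 1; S2 reads c1=2 → after 1×micro: -2 ⇒ (c0=5, c1=1, c2=-2)
macro 2: S0 reads c1=1 → after 1×micro: 4; S1 reads c2=-2 → after 1×micro: 0; S2 reads c1=1 → after 1×micro: 0 ⇒ (c0=4, c1=0, c2=0)
macro 3: S0 reads c1=0 → after 1×micro: 4; S1 reads c2=0 → after 1×micro: -1; S2 reads c1=0 → after 1×micro: 0 ⇒ (c0=4, c1=-1, c2=0)

c2 at macro-step 3 = 0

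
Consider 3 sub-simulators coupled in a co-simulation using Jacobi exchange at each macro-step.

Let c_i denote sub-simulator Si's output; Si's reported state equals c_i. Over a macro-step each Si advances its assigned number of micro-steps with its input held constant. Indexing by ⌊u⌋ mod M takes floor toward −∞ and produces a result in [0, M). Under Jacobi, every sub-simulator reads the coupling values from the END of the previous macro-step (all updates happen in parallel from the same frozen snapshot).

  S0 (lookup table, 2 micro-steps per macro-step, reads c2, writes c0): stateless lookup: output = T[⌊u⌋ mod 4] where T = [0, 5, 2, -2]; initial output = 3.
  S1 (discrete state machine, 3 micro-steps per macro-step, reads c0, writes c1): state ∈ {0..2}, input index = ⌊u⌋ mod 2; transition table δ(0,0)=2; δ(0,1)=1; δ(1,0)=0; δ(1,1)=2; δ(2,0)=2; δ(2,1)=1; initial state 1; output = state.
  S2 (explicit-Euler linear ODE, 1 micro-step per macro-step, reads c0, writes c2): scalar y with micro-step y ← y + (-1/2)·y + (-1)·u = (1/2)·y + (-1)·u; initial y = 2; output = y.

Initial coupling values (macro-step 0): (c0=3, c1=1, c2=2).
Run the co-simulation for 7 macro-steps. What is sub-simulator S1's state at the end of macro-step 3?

S1 state at macro-step 3 = 2

macro 1: S0 reads c2=2 → after 2×micro: 2; S1 reads c0=3 → after 3×micro: 2; S2 reads c0=3 → after 1×micro: -2 ⇒ (c0=2, c1=2, c2=-2)
macro 2: S0 reads c2=-2 → after 2×micro: 2; S1 reads c0=2 → after 3×micro: 2; S2 reads c0=2 → after 1×micro: -3 ⇒ (c0=2, c1=2, c2=-3)
macro 3: S0 reads c2=-3 → after 2×micro: 5; S1 reads c0=2 → after 3×micro: 2; S2 reads c0=2 → after 1×micro: -7/2 ⇒ (c0=5, c1=2, c2=-7/2)
macro 4: S0 reads c2=-7/2 → after 2×micro: 0; S1 reads c0=5 → after 3×micro: 1; S2 reads c0=5 → after 1×micro: -27/4 ⇒ (c0=0, c1=1, c2=-27/4)
macro 5: S0 reads c2=-27/4 → after 2×micro: 5; S1 reads c0=0 → after 3×micro: 2; S2 reads c0=0 → after 1×micro: -27/8 ⇒ (c0=5, c1=2, c2=-27/8)
macro 6: S0 reads c2=-27/8 → after 2×micro: 0; S1 reads c0=5 → after 3×micro: 1; S2 reads c0=5 → after 1×micro: -107/16 ⇒ (c0=0, c1=1, c2=-107/16)
macro 7: S0 reads c2=-107/16 → after 2×micro: 5; S1 reads c0=0 → after 3×micro: 2; S2 reads c0=0 → after 1×micro: -107/32 ⇒ (c0=5, c1=2, c2=-107/32)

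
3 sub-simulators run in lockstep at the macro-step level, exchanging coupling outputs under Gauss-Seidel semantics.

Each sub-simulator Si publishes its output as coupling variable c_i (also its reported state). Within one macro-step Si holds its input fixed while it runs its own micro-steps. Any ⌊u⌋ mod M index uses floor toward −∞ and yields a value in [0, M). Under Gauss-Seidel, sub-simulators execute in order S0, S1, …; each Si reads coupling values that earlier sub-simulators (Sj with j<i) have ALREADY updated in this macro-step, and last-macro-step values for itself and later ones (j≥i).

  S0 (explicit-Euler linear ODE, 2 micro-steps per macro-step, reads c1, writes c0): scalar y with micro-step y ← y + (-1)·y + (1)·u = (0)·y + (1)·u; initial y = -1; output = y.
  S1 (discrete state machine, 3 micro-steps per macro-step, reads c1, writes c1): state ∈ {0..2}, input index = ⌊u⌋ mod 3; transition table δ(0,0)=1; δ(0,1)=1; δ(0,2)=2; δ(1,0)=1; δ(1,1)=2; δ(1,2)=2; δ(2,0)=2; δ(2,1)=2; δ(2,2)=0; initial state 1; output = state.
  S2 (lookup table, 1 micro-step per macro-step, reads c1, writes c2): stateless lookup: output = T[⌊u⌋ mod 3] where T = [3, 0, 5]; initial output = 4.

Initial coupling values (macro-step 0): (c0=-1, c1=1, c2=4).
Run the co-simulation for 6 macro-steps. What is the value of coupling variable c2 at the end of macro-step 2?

macro 1: S0 reads c1=1 → after 2×micro: 1; S1 reads c1=1 → after 3×micro: 2; S2 reads c1=2 → after 1×micro: 5 ⇒ (c0=1, c1=2, c2=5)
macro 2: S0 reads c1=2 → after 2×micro: 2; S1 reads c1=2 → after 3×micro: 0; S2 reads c1=0 → after 1×micro: 3 ⇒ (c0=2, c1=0, c2=3)
macro 3: S0 reads c1=0 → after 2×micro: 0; S1 reads c1=0 → after 3×micro: 1; S2 reads c1=1 → after 1×micro: 0 ⇒ (c0=0, c1=1, c2=0)
macro 4: S0 reads c1=1 → after 2×micro: 1; S1 reads c1=1 → after 3×micro: 2; S2 reads c1=2 → after 1×micro: 5 ⇒ (c0=1, c1=2, c2=5)
macro 5: S0 reads c1=2 → after 2×micro: 2; S1 reads c1=2 → after 3×micro: 0; S2 reads c1=0 → after 1×micro: 3 ⇒ (c0=2, c1=0, c2=3)
macro 6: S0 reads c1=0 → after 2×micro: 0; S1 reads c1=0 → after 3×micro: 1; S2 reads c1=1 → after 1×micro: 0 ⇒ (c0=0, c1=1, c2=0)

c2 at macro-step 2 = 3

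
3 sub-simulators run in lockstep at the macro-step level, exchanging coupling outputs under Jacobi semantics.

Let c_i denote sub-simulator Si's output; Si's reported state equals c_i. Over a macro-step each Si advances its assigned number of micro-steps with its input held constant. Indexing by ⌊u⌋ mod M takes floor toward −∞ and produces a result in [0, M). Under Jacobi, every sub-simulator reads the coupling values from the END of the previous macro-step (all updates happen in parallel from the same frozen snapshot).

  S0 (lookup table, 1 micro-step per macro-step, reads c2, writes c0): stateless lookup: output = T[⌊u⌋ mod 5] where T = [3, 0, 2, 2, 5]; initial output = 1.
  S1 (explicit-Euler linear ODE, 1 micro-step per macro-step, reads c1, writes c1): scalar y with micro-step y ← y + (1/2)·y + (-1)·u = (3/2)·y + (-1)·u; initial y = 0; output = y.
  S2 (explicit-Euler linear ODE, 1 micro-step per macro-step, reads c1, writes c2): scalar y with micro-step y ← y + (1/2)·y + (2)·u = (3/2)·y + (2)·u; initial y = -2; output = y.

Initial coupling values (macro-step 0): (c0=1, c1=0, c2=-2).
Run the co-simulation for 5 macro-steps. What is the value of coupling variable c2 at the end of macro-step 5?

c2 at macro-step 5 = -243/16

macro 1: S0 reads c2=-2 → after 1×micro: 2; S1 reads c1=0 → after 1×micro: 0; S2 reads c1=0 → after 1×micro: -3 ⇒ (c0=2, c1=0, c2=-3)
macro 2: S0 reads c2=-3 → after 1×micro: 2; S1 reads c1=0 → after 1×micro: 0; S2 reads c1=0 → after 1×micro: -9/2 ⇒ (c0=2, c1=0, c2=-9/2)
macro 3: S0 reads c2=-9/2 → after 1×micro: 3; S1 reads c1=0 → after 1×micro: 0; S2 reads c1=0 → after 1×micro: -27/4 ⇒ (c0=3, c1=0, c2=-27/4)
macro 4: S0 reads c2=-27/4 → after 1×micro: 2; S1 reads c1=0 → after 1×micro: 0; S2 reads c1=0 → after 1×micro: -81/8 ⇒ (c0=2, c1=0, c2=-81/8)
macro 5: S0 reads c2=-81/8 → after 1×micro: 5; S1 reads c1=0 → after 1×micro: 0; S2 reads c1=0 → after 1×micro: -243/16 ⇒ (c0=5, c1=0, c2=-243/16)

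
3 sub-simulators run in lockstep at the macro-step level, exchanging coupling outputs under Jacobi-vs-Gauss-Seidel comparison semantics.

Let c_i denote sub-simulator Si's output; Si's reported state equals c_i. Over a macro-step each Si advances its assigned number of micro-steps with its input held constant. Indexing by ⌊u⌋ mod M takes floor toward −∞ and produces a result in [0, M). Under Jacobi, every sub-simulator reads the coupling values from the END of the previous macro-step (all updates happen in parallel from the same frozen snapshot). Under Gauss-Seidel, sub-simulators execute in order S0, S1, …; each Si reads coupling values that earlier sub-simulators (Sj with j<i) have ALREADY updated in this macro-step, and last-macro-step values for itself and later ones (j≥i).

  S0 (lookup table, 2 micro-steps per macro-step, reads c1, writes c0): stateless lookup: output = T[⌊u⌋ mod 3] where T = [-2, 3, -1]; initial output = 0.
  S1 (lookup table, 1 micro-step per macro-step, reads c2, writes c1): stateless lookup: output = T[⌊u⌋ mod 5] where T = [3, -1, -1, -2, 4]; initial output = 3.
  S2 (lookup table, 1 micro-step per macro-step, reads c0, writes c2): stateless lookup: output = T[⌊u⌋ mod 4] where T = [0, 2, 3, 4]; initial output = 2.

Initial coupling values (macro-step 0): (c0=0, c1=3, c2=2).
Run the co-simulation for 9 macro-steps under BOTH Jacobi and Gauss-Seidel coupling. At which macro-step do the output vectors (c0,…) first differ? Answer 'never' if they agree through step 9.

first divergence at macro-step: 1

[Jacobi] macro 1: S0 reads c1=3 → after 2×micro: -2; S1 reads c2=2 → after 1×micro: -1; S2 reads c0=0 → after 1×micro: 0 ⇒ (c0=-2, c1=-1, c2=0)
[Jacobi] macro 2: S0 reads c1=-1 → after 2×micro: -1; S1 reads c2=0 → after 1×micro: 3; S2 reads c0=-2 → after 1×micro: 3 ⇒ (c0=-1, c1=3, c2=3)
[Jacobi] macro 3: S0 reads c1=3 → after 2×micro: -2; S1 reads c2=3 → after 1×micro: -2; S2 reads c0=-1 → after 1×micro: 4 ⇒ (c0=-2, c1=-2, c2=4)
[Jacobi] macro 4: S0 reads c1=-2 → after 2×micro: 3; S1 reads c2=4 → after 1×micro: 4; S2 reads c0=-2 → after 1×micro: 3 ⇒ (c0=3, c1=4, c2=3)
[Jacobi] macro 5: S0 reads c1=4 → after 2×micro: 3; S1 reads c2=3 → after 1×micro: -2; S2 reads c0=3 → after 1×micro: 4 ⇒ (c0=3, c1=-2, c2=4)
[Jacobi] macro 6: S0 reads c1=-2 → after 2×micro: 3; S1 reads c2=4 → after 1×micro: 4; S2 reads c0=3 → after 1×micro: 4 ⇒ (c0=3, c1=4, c2=4)
[Jacobi] macro 7: S0 reads c1=4 → after 2×micro: 3; S1 reads c2=4 → after 1×micro: 4; S2 reads c0=3 → after 1×micro: 4 ⇒ (c0=3, c1=4, c2=4)
[Jacobi] macro 8: S0 reads c1=4 → after 2×micro: 3; S1 reads c2=4 → after 1×micro: 4; S2 reads c0=3 → after 1×micro: 4 ⇒ (c0=3, c1=4, c2=4)
[Jacobi] macro 9: S0 reads c1=4 → after 2×micro: 3; S1 reads c2=4 → after 1×micro: 4; S2 reads c0=3 → after 1×micro: 4 ⇒ (c0=3, c1=4, c2=4)
[Gauss-Seidel] macro 1: S0 reads c1=3 → after 2×micro: -2; S1 reads c2=2 → after 1×micro: -1; S2 reads c0=-2 → after 1×micro: 3 ⇒ (c0=-2, c1=-1, c2=3)
[Gauss-Seidel] macro 2: S0 reads c1=-1 → after 2×micro: -1; S1 reads c2=3 → after 1×micro: -2; S2 reads c0=-1 → after 1×micro: 4 ⇒ (c0=-1, c1=-2, c2=4)
[Gauss-Seidel] macro 3: S0 reads c1=-2 → after 2×micro: 3; S1 reads c2=4 → after 1×micro: 4; S2 reads c0=3 → after 1×micro: 4 ⇒ (c0=3, c1=4, c2=4)
[Gauss-Seidel] macro 4: S0 reads c1=4 → after 2×micro: 3; S1 reads c2=4 → after 1×micro: 4; S2 reads c0=3 → after 1×micro: 4 ⇒ (c0=3, c1=4, c2=4)
[Gauss-Seidel] macro 5: S0 reads c1=4 → after 2×micro: 3; S1 reads c2=4 → after 1×micro: 4; S2 reads c0=3 → after 1×micro: 4 ⇒ (c0=3, c1=4, c2=4)
[Gauss-Seidel] macro 6: S0 reads c1=4 → after 2×micro: 3; S1 reads c2=4 → after 1×micro: 4; S2 reads c0=3 → after 1×micro: 4 ⇒ (c0=3, c1=4, c2=4)
[Gauss-Seidel] macro 7: S0 reads c1=4 → after 2×micro: 3; S1 reads c2=4 → after 1×micro: 4; S2 reads c0=3 → after 1×micro: 4 ⇒ (c0=3, c1=4, c2=4)
[Gauss-Seidel] macro 8: S0 reads c1=4 → after 2×micro: 3; S1 reads c2=4 → after 1×micro: 4; S2 reads c0=3 → after 1×micro: 4 ⇒ (c0=3, c1=4, c2=4)
[Gauss-Seidel] macro 9: S0 reads c1=4 → after 2×micro: 3; S1 reads c2=4 → after 1×micro: 4; S2 reads c0=3 → after 1×micro: 4 ⇒ (c0=3, c1=4, c2=4)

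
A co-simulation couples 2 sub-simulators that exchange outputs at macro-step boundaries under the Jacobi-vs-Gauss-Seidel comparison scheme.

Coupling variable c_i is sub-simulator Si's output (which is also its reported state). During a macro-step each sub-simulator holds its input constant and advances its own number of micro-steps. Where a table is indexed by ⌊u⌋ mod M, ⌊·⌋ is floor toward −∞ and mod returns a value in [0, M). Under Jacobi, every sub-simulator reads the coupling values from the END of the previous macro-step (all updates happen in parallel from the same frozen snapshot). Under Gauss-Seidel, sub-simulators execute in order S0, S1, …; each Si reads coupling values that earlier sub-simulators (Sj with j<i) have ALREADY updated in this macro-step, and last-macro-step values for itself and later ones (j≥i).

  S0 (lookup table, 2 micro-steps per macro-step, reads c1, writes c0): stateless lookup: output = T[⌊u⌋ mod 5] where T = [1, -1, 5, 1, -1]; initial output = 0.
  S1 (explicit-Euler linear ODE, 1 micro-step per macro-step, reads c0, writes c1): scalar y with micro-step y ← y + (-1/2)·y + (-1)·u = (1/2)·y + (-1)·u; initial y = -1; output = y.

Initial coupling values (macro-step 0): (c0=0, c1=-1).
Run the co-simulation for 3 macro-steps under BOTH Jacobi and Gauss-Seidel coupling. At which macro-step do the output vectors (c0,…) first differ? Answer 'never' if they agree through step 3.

first divergence at macro-step: 1

[Jacobi] macro 1: S0 reads c1=-1 → after 2×micro: -1; S1 reads c0=0 → after 1×micro: -1/2 ⇒ (c0=-1, c1=-1/2)
[Jacobi] macro 2: S0 reads c1=-1/2 → after 2×micro: -1; S1 reads c0=-1 → after 1×micro: 3/4 ⇒ (c0=-1, c1=3/4)
[Jacobi] macro 3: S0 reads c1=3/4 → after 2×micro: 1; S1 reads c0=-1 → after 1×micro: 11/8 ⇒ (c0=1, c1=11/8)
[Gauss-Seidel] macro 1: S0 reads c1=-1 → after 2×micro: -1; S1 reads c0=-1 → after 1×micro: 1/2 ⇒ (c0=-1, c1=1/2)
[Gauss-Seidel] macro 2: S0 reads c1=1/2 → after 2×micro: 1; S1 reads c0=1 → after 1×micro: -3/4 ⇒ (c0=1, c1=-3/4)
[Gauss-Seidel] macro 3: S0 reads c1=-3/4 → after 2×micro: -1; S1 reads c0=-1 → after 1×micro: 5/8 ⇒ (c0=-1, c1=5/8)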